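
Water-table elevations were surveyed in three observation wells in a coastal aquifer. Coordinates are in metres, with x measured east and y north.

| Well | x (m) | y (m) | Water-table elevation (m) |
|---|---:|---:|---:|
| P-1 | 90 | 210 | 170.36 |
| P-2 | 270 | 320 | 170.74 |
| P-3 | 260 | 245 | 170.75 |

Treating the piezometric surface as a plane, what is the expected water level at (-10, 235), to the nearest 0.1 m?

170.1 m

With h = a·x + b·y + c and P-1 as origin, the differences give:
  180·a + 110·b = +0.38
  170·a + 35·b = +0.39
Eliminate b (×35 and ×110, subtract): -12400·a = -29.600 → a = ∂h/∂x = +0.002387
Back-substitute: b = ∂h/∂y = -0.0004516.
h(-10, 235) = 170.36 + (+0.002387)·(-100) + (-0.0004516)·(25) = 170.36 -0.239 -0.011 = 170.110 m.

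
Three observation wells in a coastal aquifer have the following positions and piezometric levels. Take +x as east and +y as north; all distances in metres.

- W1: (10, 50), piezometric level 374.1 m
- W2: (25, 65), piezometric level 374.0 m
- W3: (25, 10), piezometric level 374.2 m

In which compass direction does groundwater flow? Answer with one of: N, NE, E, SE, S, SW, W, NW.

Differences from W1: to W2 (Δx, Δy, Δh) = (15, 15, -0.1); to W3 = (15, -40, +0.1).
Determinant of the coordinate differences = 15·(-40) − 15·15 = -825.
∂h/∂x = [(-0.1)·(-40) − (+0.1)·15] / -825 = -0.003030
∂h/∂y = [15·(+0.1) − 15·(-0.1)] / -825 = -0.003636
Flow = −∇h = (+0.003030 east, +0.003636 north), which points northeast.

NE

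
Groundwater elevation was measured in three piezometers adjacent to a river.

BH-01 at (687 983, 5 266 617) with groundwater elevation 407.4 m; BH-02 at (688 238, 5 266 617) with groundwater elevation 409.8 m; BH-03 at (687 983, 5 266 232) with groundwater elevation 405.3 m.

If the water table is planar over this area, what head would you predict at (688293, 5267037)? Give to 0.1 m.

412.6 m

∂h/∂x = (409.8 − 407.4) / (688238 − 687983) = +0.009412
∂h/∂y = (405.3 − 407.4) / (5266232 − 5266617) = +0.005455
h(688293, 5267037) = 407.4 + (+0.009412)·(310) + (+0.005455)·(420) = 407.4 +2.918 +2.291 = 412.609 m.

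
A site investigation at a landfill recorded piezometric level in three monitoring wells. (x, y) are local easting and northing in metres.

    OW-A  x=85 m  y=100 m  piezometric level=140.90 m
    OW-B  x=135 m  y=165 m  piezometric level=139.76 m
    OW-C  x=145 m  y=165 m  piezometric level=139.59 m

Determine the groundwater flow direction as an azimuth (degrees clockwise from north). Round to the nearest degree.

Taking OW-A as reference: OW-B−OW-A = (50, 65, -1.14); OW-C−OW-A = (60, 65, -1.31).
Solve a·Δx + b·Δy = Δh: det = 50·65 − 60·65 = -650.
∂h/∂x = [(-1.14)·65 − (-1.31)·65] / -650 = -0.01700
∂h/∂y = [50·(-1.31) − 60·(-1.14)] / -650 = -0.004462
Flow direction (−∇h) has components (+0.01700 E, +0.004462 N).
Azimuth = atan2(E, N) = atan2(+0.01700, +0.004462) = 75.3° ≈ 075°.

075°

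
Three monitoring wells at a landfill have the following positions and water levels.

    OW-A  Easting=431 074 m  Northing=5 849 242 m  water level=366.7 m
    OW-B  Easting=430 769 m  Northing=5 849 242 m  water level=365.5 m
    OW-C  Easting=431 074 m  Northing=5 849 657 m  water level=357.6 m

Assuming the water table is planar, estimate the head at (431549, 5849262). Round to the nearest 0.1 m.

368.1 m

∂h/∂x = (365.5 − 366.7) / (430769 − 431074) = +0.003934
∂h/∂y = (357.6 − 366.7) / (5849657 − 5849242) = -0.02193
h(431549, 5849262) = 366.7 + (+0.003934)·(475) + (-0.02193)·(20) = 366.7 +1.869 -0.439 = 368.130 m.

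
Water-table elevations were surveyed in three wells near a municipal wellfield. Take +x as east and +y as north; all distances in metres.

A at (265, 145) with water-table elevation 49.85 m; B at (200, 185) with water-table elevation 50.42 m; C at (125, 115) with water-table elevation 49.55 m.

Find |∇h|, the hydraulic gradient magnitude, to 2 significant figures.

0.013

Differences from A: to B (Δx, Δy, Δh) = (-65, 40, +0.57); to C = (-140, -30, -0.30).
Solve a·Δx + b·Δy = Δh: det = (-65)·(-30) − (-140)·40 = 7550.
∂h/∂x = [(+0.57)·(-30) − (-0.30)·40] / 7550 = -0.0006755
∂h/∂y = [(-65)·(-0.30) − (-140)·(+0.57)] / 7550 = +0.01315
|∇h| = √(-0.0006755² + 0.01315²) = 0.01317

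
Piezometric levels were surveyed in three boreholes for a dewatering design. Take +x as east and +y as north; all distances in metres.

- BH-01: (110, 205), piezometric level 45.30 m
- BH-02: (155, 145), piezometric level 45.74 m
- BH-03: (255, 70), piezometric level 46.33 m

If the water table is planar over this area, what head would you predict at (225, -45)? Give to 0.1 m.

With h = a·x + b·y + c and BH-01 as origin, the differences give:
  45·a + (-60)·b = +0.44
  145·a + (-135)·b = +1.03
Eliminate b (×(-135) and ×(-60), subtract): 2625·a = 2.400 → a = ∂h/∂x = +0.0009143
Back-substitute: b = ∂h/∂y = -0.006648.
h(225, -45) = 45.30 + (+0.0009143)·(115) + (-0.006648)·(-250) = 45.30 +0.105 +1.662 = 47.067 m.

47.1 m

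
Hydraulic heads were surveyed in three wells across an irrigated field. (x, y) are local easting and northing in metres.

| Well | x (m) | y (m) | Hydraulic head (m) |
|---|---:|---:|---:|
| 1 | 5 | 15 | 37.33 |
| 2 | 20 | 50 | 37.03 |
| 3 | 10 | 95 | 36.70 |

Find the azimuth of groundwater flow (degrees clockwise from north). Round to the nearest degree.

014°

With h = a·x + b·y + c and 1 as origin, the differences give:
  15·a + 35·b = -0.30
  5·a + 80·b = -0.63
Eliminate b (×80 and ×35, subtract): 1025·a = -1.950 → a = ∂h/∂x = -0.001902
Back-substitute: b = ∂h/∂y = -0.007756.
Flow direction (−∇h) has components (+0.001902 E, +0.007756 N).
Azimuth = atan2(E, N) = atan2(+0.001902, +0.007756) = 13.8° ≈ 014°.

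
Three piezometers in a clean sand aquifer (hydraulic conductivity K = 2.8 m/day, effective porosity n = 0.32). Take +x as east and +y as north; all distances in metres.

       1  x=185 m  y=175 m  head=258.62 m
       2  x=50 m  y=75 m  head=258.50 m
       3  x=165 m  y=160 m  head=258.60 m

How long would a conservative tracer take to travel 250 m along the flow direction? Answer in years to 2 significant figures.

5.4 years

Three-point gradient (reference 1): Δ to 2 = (-135, -100, -0.12), Δ to 3 = (-20, -15, -0.02).
∂h/∂x = -0.008000, ∂h/∂y = +0.01200 (det = 25).
|∇h| = √(-0.008000² + 0.01200²) = 0.01442
Seepage velocity v = K·i/n = 2.8 × 0.01442 / 0.32 = 0.1262 m/day.
t = 250 / 0.1262 = 1981 days = 5.42 years.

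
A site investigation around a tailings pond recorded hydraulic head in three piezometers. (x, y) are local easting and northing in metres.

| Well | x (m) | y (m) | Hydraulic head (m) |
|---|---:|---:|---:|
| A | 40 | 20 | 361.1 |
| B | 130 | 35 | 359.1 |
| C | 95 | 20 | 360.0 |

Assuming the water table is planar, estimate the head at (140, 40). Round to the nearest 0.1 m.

Differences from A: to B (Δx, Δy, Δh) = (90, 15, -2.0); to C = (55, 0, -1.1).
Solve a·Δx + b·Δy = Δh: det = 90·0 − 55·15 = -825.
∂h/∂x = [(-2.0)·0 − (-1.1)·15] / -825 = -0.02000
∂h/∂y = [90·(-1.1) − 55·(-2.0)] / -825 = -0.01333
h(140, 40) = 361.1 + (-0.02000)·(100) + (-0.01333)·(20) = 361.1 -2.000 -0.267 = 358.833 m.

358.8 m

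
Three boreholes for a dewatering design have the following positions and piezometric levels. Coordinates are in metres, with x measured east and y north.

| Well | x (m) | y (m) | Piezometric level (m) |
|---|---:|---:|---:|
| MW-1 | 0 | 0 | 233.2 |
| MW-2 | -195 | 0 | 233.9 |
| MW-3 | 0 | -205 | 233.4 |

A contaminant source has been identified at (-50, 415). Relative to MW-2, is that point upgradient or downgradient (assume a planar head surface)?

∂h/∂x = (233.9 − 233.2) / (-195 − 0) = -0.003590
∂h/∂y = (233.4 − 233.2) / (-205 − 0) = -0.0009756
Head at (-50, 415) = 233.2 + (-0.003590)·(-50) + (-0.0009756)·(415) = 232.97 m.
That is lower than the 233.9 m at MW-2, so the point is downgradient.

downgradient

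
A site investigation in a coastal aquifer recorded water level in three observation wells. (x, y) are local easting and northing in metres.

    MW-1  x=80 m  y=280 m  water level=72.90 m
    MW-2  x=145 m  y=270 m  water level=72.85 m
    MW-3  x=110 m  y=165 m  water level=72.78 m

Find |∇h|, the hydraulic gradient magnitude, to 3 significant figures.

Three-point gradient (reference MW-1): Δ to MW-2 = (65, -10, -0.05), Δ to MW-3 = (30, -115, -0.12).
∂h/∂x = -0.0006341, ∂h/∂y = +0.0008780 (det = -7175).
|∇h| = √(-0.0006341² + 0.0008780²) = 0.001083

0.00108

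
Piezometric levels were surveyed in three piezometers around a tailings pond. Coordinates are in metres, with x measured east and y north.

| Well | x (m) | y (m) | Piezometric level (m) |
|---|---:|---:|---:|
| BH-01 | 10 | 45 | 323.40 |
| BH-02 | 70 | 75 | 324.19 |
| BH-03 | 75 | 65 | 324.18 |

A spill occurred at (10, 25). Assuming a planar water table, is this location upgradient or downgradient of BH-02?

downgradient

Taking BH-01 as reference: BH-02−BH-01 = (60, 30, +0.79); BH-03−BH-01 = (65, 20, +0.78).
Solve a·Δx + b·Δy = Δh: det = 60·20 − 65·30 = -750.
∂h/∂x = [(+0.79)·20 − (+0.78)·30] / -750 = +0.01013
∂h/∂y = [60·(+0.78) − 65·(+0.79)] / -750 = +0.006067
Head at (10, 25) = 323.40 + (+0.01013)·(0) + (+0.006067)·(-20) = 323.28 m.
That is lower than the 324.19 m at BH-02, so the point is downgradient.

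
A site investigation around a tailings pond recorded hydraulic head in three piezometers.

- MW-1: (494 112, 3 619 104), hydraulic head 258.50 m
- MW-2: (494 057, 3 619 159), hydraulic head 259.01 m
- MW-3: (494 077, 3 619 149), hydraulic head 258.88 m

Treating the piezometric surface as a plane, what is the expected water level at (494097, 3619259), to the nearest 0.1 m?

Taking MW-1 as reference: MW-2−MW-1 = (-55, 55, +0.51); MW-3−MW-1 = (-35, 45, +0.38).
Solve a·Δx + b·Δy = Δh: det = (-55)·45 − (-35)·55 = -550.
∂h/∂x = [(+0.51)·45 − (+0.38)·55] / -550 = -0.003727
∂h/∂y = [(-55)·(+0.38) − (-35)·(+0.51)] / -550 = +0.005545
h(494097, 3619259) = 258.50 + (-0.003727)·(-15) + (+0.005545)·(155) = 258.50 +0.056 +0.860 = 259.415 m.

259.4 m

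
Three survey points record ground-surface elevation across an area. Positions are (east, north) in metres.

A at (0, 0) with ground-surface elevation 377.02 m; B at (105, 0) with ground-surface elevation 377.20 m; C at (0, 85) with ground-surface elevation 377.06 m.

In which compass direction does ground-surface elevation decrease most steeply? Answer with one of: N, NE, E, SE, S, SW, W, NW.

∂z/∂x = (377.20 − 377.02) / (105 − 0) = +0.001714
∂z/∂y = (377.06 − 377.02) / (85 − 0) = +0.0004706
Steepest decrease is along −∇f = (-0.001714 E, -0.0004706 N) → west.

W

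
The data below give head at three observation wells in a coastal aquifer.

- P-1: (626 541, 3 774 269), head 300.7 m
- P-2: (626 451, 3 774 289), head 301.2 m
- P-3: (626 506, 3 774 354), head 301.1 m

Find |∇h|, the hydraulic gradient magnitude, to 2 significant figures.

0.0056

Taking P-1 as reference: P-2−P-1 = (-90, 20, +0.5); P-3−P-1 = (-35, 85, +0.4).
Solve a·Δx + b·Δy = Δh: det = (-90)·85 − (-35)·20 = -6950.
∂h/∂x = [(+0.5)·85 − (+0.4)·20] / -6950 = -0.004964
∂h/∂y = [(-90)·(+0.4) − (-35)·(+0.5)] / -6950 = +0.002662
|∇h| = √(-0.004964² + 0.002662²) = 0.005633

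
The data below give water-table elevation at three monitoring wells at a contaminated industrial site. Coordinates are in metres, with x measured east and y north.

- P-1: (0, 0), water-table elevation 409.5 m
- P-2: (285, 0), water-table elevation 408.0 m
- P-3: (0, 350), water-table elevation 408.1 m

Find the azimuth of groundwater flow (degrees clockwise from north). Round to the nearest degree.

∂h/∂x = (408.0 − 409.5) / (285 − 0) = -0.005263
∂h/∂y = (408.1 − 409.5) / (350 − 0) = -0.004000
Flow direction (−∇h) has components (+0.005263 E, +0.004000 N).
Azimuth = atan2(E, N) = atan2(+0.005263, +0.004000) = 52.8° ≈ 053°.

053°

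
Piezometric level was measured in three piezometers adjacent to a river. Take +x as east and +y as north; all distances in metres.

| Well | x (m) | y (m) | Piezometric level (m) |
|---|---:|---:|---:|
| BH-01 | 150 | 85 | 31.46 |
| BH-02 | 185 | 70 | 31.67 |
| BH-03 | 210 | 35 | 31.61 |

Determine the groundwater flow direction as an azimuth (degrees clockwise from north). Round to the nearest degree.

With h = a·x + b·y + c and BH-01 as origin, the differences give:
  35·a + (-15)·b = +0.21
  60·a + (-50)·b = +0.15
Eliminate b (×(-50) and ×(-15), subtract): -850·a = -8.250 → a = ∂h/∂x = +0.009706
Back-substitute: b = ∂h/∂y = +0.008647.
Flow direction (−∇h) has components (-0.009706 E, -0.008647 N).
Azimuth = atan2(E, N) = atan2(-0.009706, -0.008647) = 228.3° ≈ 228°.

228°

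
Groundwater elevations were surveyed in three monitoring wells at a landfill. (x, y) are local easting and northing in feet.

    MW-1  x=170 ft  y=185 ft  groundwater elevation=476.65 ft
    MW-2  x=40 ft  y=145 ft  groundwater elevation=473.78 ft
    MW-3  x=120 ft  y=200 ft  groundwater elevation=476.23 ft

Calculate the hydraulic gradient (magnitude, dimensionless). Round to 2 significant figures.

Taking MW-1 as reference: MW-2−MW-1 = (-130, -40, -2.87); MW-3−MW-1 = (-50, 15, -0.42).
Solve a·Δx + b·Δy = Δh: det = (-130)·15 − (-50)·(-40) = -3950.
∂h/∂x = [(-2.87)·15 − (-0.42)·(-40)] / -3950 = +0.01515
∂h/∂y = [(-130)·(-0.42) − (-50)·(-2.87)] / -3950 = +0.02251
|∇h| = √(0.01515² + 0.02251²) = 0.02713

0.027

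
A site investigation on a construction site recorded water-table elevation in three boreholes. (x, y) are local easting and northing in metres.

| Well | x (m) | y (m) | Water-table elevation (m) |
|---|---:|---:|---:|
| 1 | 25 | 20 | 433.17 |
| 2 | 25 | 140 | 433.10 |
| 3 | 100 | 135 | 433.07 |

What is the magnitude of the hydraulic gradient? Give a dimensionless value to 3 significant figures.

With h = a·x + b·y + c and 1 as origin, the differences give:
  0·a + 120·b = -0.07
  75·a + 115·b = -0.10
Eliminate b (×115 and ×120, subtract): -9000·a = 3.950 → a = ∂h/∂x = -0.0004389
Back-substitute: b = ∂h/∂y = -0.0005833.
|∇h| = √(-0.0004389² + -0.0005833²) = 0.00073

0.000730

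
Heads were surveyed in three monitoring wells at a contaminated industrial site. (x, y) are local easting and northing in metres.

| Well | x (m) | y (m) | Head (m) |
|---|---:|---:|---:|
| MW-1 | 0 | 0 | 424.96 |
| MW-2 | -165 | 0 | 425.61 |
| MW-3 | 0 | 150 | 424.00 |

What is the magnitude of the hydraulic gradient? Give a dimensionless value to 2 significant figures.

∂h/∂x = (425.61 − 424.96) / (-165 − 0) = -0.003939
∂h/∂y = (424.00 − 424.96) / (150 − 0) = -0.006400
|∇h| = √(-0.003939² + -0.006400²) = 0.007515

0.0075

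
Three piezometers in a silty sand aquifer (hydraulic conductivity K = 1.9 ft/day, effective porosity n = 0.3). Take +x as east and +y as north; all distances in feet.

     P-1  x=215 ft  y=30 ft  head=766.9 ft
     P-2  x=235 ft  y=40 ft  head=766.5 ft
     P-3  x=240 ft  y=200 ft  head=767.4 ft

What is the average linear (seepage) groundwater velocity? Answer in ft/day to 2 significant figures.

0.15 ft/day

Differences from P-1: to P-2 (Δx, Δy, Δh) = (20, 10, -0.4); to P-3 = (25, 170, +0.5).
Determinant of the coordinate differences = 20·170 − 25·10 = 3150.
∂h/∂x = [(-0.4)·170 − (+0.5)·10] / 3150 = -0.02317
∂h/∂y = [20·(+0.5) − 25·(-0.4)] / 3150 = +0.006349
|∇h| = √(-0.02317² + 0.006349²) = 0.02402
Seepage velocity v = K·i/n = 1.9 × 0.02402 / 0.3 = 0.1521 ft/day.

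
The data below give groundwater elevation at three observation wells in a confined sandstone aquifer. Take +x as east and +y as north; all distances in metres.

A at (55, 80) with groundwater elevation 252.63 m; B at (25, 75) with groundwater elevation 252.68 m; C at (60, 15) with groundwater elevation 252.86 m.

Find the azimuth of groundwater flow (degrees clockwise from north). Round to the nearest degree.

016°

With h = a·x + b·y + c and A as origin, the differences give:
  (-30)·a + (-5)·b = +0.05
  5·a + (-65)·b = +0.23
Eliminate b (×(-65) and ×(-5), subtract): 1975·a = -2.100 → a = ∂h/∂x = -0.001063
Back-substitute: b = ∂h/∂y = -0.003620.
Flow direction (−∇h) has components (+0.001063 E, +0.003620 N).
Azimuth = atan2(E, N) = atan2(+0.001063, +0.003620) = 16.4° ≈ 016°.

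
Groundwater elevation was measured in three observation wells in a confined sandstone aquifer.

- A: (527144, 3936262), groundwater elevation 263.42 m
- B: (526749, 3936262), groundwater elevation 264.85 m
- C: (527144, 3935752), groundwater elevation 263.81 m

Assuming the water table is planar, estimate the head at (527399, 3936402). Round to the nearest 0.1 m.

262.4 m

∂h/∂x = (264.85 − 263.42) / (526749 − 527144) = -0.003620
∂h/∂y = (263.81 − 263.42) / (3935752 − 3936262) = -0.0007647
h(527399, 3936402) = 263.42 + (-0.003620)·(255) + (-0.0007647)·(140) = 263.42 -0.923 -0.107 = 262.390 m.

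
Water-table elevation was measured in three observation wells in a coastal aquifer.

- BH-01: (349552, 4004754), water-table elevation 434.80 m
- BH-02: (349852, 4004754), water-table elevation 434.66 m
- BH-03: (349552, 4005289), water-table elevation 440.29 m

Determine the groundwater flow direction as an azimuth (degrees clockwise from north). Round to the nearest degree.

177°

∂h/∂x = (434.66 − 434.80) / (349852 − 349552) = -0.0004667
∂h/∂y = (440.29 − 434.80) / (4005289 − 4004754) = +0.01026
Flow direction (−∇h) has components (+0.0004667 E, -0.01026 N).
Azimuth = atan2(E, N) = atan2(+0.0004667, -0.01026) = 177.4° ≈ 177°.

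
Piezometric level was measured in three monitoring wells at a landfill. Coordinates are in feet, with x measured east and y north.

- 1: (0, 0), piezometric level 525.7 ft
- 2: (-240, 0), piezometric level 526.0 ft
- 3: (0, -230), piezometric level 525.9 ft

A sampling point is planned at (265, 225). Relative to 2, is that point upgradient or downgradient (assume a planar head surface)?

∂h/∂x = (526.0 − 525.7) / (-240 − 0) = -0.001250
∂h/∂y = (525.9 − 525.7) / (-230 − 0) = -0.0008696
Head at (265, 225) = 525.7 + (-0.001250)·(265) + (-0.0008696)·(225) = 525.17 ft.
That is lower than the 526.0 ft at 2, so the point is downgradient.

downgradient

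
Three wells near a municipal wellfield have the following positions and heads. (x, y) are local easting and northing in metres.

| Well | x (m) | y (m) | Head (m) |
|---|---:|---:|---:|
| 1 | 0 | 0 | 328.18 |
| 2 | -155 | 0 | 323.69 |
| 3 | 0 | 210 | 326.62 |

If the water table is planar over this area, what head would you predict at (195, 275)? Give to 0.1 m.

331.8 m

∂h/∂x = (323.69 − 328.18) / (-155 − 0) = +0.02897
∂h/∂y = (326.62 − 328.18) / (210 − 0) = -0.007429
h(195, 275) = 328.18 + (+0.02897)·(195) + (-0.007429)·(275) = 328.18 +5.649 -2.043 = 331.786 m.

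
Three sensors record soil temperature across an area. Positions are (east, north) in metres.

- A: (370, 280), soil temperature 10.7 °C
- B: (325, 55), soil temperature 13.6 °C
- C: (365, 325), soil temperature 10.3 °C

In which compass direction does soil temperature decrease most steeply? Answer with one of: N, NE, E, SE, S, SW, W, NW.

NE

With T = a·x + b·y + c and A as origin, the differences give:
  (-45)·a + (-225)·b = +2.9
  (-5)·a + 45·b = -0.4
Eliminate b (×45 and ×(-225), subtract): -3150·a = 40.50 → a = ∂T/∂x = -0.01286
Back-substitute: b = ∂T/∂y = -0.01032.
Steepest decrease is along −∇f = (+0.01286 E, +0.01032 N) → northeast.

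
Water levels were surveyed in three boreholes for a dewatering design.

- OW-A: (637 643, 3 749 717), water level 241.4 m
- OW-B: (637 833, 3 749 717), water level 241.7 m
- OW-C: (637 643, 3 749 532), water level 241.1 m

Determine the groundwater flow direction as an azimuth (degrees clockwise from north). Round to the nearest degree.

224°

∂h/∂x = (241.7 − 241.4) / (637833 − 637643) = +0.001579
∂h/∂y = (241.1 − 241.4) / (3749532 − 3749717) = +0.001622
Flow direction (−∇h) has components (-0.001579 E, -0.001622 N).
Azimuth = atan2(E, N) = atan2(-0.001579, -0.001622) = 224.2° ≈ 224°.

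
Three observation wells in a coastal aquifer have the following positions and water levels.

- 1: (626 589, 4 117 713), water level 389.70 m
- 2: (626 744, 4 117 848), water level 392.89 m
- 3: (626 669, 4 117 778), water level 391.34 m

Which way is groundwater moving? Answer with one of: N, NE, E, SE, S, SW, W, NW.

W

With h = a·x + b·y + c and 1 as origin, the differences give:
  155·a + 135·b = +3.19
  80·a + 65·b = +1.64
Eliminate b (×65 and ×135, subtract): -725·a = -14.050 → a = ∂h/∂x = +0.01938
Back-substitute: b = ∂h/∂y = +0.001379.
Flow = −∇h = (-0.01938 east, -0.001379 north), which points west.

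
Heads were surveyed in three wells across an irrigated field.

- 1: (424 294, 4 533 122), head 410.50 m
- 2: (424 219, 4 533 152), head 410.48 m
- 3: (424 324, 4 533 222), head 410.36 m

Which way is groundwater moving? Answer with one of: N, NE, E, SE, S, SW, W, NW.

Differences from 1: to 2 (Δx, Δy, Δh) = (-75, 30, -0.02); to 3 = (30, 100, -0.14).
Solve a·Δx + b·Δy = Δh: det = (-75)·100 − 30·30 = -8400.
∂h/∂x = [(-0.02)·100 − (-0.14)·30] / -8400 = -0.0002619
∂h/∂y = [(-75)·(-0.14) − 30·(-0.02)] / -8400 = -0.001321
Flow = −∇h = (+0.0002619 east, +0.001321 north), which points north.

N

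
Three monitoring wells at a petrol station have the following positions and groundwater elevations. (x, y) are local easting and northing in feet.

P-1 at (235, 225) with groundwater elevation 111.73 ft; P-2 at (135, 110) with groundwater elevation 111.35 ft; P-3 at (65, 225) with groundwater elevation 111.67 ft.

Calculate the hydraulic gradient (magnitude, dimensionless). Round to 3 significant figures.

With h = a·x + b·y + c and P-1 as origin, the differences give:
  (-100)·a + (-115)·b = -0.38
  (-170)·a + 0·b = -0.06
Eliminate b (×0 and ×(-115), subtract): -19550·a = -6.900 → a = ∂h/∂x = +0.0003529
Back-substitute: b = ∂h/∂y = +0.002997.
|∇h| = √(0.0003529² + 0.002997²) = 0.003018

0.00302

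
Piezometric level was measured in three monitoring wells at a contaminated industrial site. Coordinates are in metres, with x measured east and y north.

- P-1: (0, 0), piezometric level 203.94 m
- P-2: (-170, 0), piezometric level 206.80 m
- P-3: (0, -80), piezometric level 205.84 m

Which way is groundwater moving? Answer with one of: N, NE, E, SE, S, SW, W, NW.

∂h/∂x = (206.80 − 203.94) / (-170 − 0) = -0.01682
∂h/∂y = (205.84 − 203.94) / (-80 − 0) = -0.02375
Flow = −∇h = (+0.01682 east, +0.02375 north), which points northeast.

NE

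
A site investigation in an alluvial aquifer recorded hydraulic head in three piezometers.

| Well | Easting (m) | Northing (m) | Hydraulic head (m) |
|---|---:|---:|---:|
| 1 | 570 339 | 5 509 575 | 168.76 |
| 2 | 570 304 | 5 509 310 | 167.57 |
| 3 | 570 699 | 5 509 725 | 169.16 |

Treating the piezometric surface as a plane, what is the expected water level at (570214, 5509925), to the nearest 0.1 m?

With h = a·x + b·y + c and 1 as origin, the differences give:
  (-35)·a + (-265)·b = -1.19
  360·a + 150·b = +0.40
Eliminate b (×150 and ×(-265), subtract): 90150·a = -72.500 → a = ∂h/∂x = -0.0008042
Back-substitute: b = ∂h/∂y = +0.004597.
h(570214, 5509925) = 168.76 + (-0.0008042)·(-125) + (+0.004597)·(350) = 168.76 +0.101 +1.609 = 170.469 m.

170.5 m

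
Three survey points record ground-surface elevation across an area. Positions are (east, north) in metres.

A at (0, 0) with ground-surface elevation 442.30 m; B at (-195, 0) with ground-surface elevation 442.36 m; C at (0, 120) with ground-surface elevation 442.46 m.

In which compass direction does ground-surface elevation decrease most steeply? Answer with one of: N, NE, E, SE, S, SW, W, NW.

S

∂z/∂x = (442.36 − 442.30) / (-195 − 0) = -0.0003077
∂z/∂y = (442.46 − 442.30) / (120 − 0) = +0.001333
Steepest decrease is along −∇f = (+0.0003077 E, -0.001333 N) → south.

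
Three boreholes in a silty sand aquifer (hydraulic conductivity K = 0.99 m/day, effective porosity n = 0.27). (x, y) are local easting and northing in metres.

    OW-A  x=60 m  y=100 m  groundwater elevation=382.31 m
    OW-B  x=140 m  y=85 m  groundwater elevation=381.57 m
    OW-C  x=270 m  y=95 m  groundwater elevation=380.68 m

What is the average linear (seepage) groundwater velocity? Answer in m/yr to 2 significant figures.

Three-point gradient (reference OW-A): Δ to OW-B = (80, -15, -0.74), Δ to OW-C = (210, -5, -1.63).
∂h/∂x = -0.007545, ∂h/∂y = +0.009091 (det = 2750).
|∇h| = √(-0.007545² + 0.009091²) = 0.01181
Seepage velocity v = K·i/n = 0.99 × 0.01181 / 0.27 = 0.0433 m/day = 15.82 m/yr.

16 m/yr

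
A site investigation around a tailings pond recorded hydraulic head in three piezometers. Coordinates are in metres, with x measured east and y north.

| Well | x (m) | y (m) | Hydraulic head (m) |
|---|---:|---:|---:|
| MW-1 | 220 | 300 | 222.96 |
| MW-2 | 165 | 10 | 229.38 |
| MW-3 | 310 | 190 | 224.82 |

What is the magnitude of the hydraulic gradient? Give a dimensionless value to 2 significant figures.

0.022

Three-point gradient (reference MW-1): Δ to MW-2 = (-55, -290, +6.42), Δ to MW-3 = (90, -110, +1.86).
∂h/∂x = -0.005188, ∂h/∂y = -0.02115 (det = 32150).
|∇h| = √(-0.005188² + -0.02115²) = 0.02178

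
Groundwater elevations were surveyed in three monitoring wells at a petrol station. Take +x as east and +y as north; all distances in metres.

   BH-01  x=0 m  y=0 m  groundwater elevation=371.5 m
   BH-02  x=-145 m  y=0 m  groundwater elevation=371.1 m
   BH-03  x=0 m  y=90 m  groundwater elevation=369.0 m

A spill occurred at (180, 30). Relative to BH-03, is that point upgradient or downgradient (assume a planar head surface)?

upgradient

∂h/∂x = (371.1 − 371.5) / (-145 − 0) = +0.002759
∂h/∂y = (369.0 − 371.5) / (90 − 0) = -0.02778
Head at (180, 30) = 371.5 + (+0.002759)·(180) + (-0.02778)·(30) = 371.16 m.
That is higher than the 369.0 m at BH-03, so the point is upgradient.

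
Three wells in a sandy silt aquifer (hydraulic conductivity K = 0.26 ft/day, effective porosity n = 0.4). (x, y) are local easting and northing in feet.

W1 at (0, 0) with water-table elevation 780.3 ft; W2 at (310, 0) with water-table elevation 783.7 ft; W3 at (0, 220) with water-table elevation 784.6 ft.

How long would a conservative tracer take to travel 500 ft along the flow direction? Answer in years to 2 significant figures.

∂h/∂x = (783.7 − 780.3) / (310 − 0) = +0.01097
∂h/∂y = (784.6 − 780.3) / (220 − 0) = +0.01955
|∇h| = √(0.01097² + 0.01955²) = 0.02242
Seepage velocity v = K·i/n = 0.26 × 0.02242 / 0.4 = 0.01457 ft/day.
t = 500 / 0.01457 = 3.432e+04 days = 94 years.

94 years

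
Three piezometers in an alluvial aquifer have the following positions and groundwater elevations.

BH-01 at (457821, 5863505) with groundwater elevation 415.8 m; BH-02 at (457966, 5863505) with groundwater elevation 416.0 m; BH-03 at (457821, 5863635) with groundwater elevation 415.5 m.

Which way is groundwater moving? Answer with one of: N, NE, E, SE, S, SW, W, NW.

∂h/∂x = (416.0 − 415.8) / (457966 − 457821) = +0.001379
∂h/∂y = (415.5 − 415.8) / (5863635 − 5863505) = -0.002308
Flow = −∇h = (-0.001379 east, +0.002308 north), which points northwest.

NW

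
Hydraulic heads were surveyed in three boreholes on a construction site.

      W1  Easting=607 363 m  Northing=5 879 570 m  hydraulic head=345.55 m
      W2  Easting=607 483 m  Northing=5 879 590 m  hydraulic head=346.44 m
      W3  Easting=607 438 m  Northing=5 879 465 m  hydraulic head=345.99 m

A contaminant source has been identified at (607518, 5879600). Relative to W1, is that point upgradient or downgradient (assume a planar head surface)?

With h = a·x + b·y + c and W1 as origin, the differences give:
  120·a + 20·b = +0.89
  75·a + (-105)·b = +0.44
Eliminate b (×(-105) and ×20, subtract): -14100·a = -102.250 → a = ∂h/∂x = +0.007252
Back-substitute: b = ∂h/∂y = +0.0009894.
Head at (607518, 5879600) = 345.55 + (+0.007252)·(155) + (+0.0009894)·(30) = 346.70 m.
That is higher than the 345.55 m at W1, so the point is upgradient.

upgradient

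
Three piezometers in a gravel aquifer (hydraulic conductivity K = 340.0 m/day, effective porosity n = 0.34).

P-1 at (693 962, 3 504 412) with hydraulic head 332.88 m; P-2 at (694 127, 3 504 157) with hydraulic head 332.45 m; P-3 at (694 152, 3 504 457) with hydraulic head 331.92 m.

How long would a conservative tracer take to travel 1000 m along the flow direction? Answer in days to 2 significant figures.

With h = a·x + b·y + c and P-1 as origin, the differences give:
  165·a + (-255)·b = -0.43
  190·a + 45·b = -0.96
Eliminate b (×45 and ×(-255), subtract): 55875·a = -264.150 → a = ∂h/∂x = -0.004728
Back-substitute: b = ∂h/∂y = -0.001373.
|∇h| = √(-0.004728² + -0.001373²) = 0.004923
Seepage velocity v = K·i/n = 340.0 × 0.004923 / 0.34 = 4.923 m/day.
t = 1000 / 4.923 = 203.1 days.

200 days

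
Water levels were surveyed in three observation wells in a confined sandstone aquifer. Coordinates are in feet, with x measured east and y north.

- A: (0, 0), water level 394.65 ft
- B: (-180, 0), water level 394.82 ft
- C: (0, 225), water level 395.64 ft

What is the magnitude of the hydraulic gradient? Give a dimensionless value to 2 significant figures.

∂h/∂x = (394.82 − 394.65) / (-180 − 0) = -0.0009444
∂h/∂y = (395.64 − 394.65) / (225 − 0) = +0.004400
|∇h| = √(-0.0009444² + 0.004400²) = 0.0045

0.0045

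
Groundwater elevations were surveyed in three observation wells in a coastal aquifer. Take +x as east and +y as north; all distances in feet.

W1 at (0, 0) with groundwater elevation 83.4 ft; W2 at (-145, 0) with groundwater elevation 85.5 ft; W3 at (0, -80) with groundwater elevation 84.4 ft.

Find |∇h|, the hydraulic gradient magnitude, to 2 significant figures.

∂h/∂x = (85.5 − 83.4) / (-145 − 0) = -0.01448
∂h/∂y = (84.4 − 83.4) / (-80 − 0) = -0.01250
|∇h| = √(-0.01448² + -0.01250²) = 0.01913

0.019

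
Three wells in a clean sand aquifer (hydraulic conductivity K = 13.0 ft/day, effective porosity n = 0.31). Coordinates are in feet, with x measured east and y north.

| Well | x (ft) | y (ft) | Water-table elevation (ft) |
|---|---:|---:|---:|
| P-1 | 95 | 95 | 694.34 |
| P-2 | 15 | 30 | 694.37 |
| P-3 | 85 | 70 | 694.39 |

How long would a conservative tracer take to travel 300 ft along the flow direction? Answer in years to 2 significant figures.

5.9 years

With h = a·x + b·y + c and P-1 as origin, the differences give:
  (-80)·a + (-65)·b = +0.03
  (-10)·a + (-25)·b = +0.05
Eliminate b (×(-25) and ×(-65), subtract): 1350·a = 2.500 → a = ∂h/∂x = +0.001852
Back-substitute: b = ∂h/∂y = -0.002741.
|∇h| = √(0.001852² + -0.002741²) = 0.003308
Seepage velocity v = K·i/n = 13.0 × 0.003308 / 0.31 = 0.1387 ft/day.
t = 300 / 0.1387 = 2163 days = 5.92 years.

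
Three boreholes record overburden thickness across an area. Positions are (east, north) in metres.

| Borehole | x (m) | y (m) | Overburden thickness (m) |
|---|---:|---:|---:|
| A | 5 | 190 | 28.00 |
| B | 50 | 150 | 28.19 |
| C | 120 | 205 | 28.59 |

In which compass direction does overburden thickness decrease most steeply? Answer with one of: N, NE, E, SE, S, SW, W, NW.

W

Three-point gradient (reference A): Δ to B = (45, -40, +0.19), Δ to C = (115, 15, +0.59).
∂d/∂x = +0.005014, ∂d/∂y = +0.0008910 (det = 5275).
Steepest decrease is along −∇f = (-0.005014 E, -0.0008910 N) → west.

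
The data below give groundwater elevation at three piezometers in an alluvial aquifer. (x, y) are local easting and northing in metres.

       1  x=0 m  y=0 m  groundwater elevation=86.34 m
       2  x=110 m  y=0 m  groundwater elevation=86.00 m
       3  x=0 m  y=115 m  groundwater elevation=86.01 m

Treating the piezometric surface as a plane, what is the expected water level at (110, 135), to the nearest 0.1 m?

∂h/∂x = (86.00 − 86.34) / (110 − 0) = -0.003091
∂h/∂y = (86.01 − 86.34) / (115 − 0) = -0.002870
h(110, 135) = 86.34 + (-0.003091)·(110) + (-0.002870)·(135) = 86.34 -0.340 -0.387 = 85.613 m.

85.6 m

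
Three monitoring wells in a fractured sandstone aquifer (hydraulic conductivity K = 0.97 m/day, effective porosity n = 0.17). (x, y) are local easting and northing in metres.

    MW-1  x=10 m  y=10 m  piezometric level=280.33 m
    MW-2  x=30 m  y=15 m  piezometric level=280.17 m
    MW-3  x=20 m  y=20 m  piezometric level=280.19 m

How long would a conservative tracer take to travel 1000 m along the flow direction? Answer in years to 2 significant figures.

48 years

Taking MW-1 as reference: MW-2−MW-1 = (20, 5, -0.16); MW-3−MW-1 = (10, 10, -0.14).
Determinant of the coordinate differences = 20·10 − 10·5 = 150.
∂h/∂x = [(-0.16)·10 − (-0.14)·5] / 150 = -0.006000
∂h/∂y = [20·(-0.14) − 10·(-0.16)] / 150 = -0.008000
|∇h| = √(-0.006000² + -0.008000²) = 0.01
Seepage velocity v = K·i/n = 0.97 × 0.01 / 0.17 = 0.05706 m/day.
t = 1000 / 0.05706 = 1.753e+04 days = 48 years.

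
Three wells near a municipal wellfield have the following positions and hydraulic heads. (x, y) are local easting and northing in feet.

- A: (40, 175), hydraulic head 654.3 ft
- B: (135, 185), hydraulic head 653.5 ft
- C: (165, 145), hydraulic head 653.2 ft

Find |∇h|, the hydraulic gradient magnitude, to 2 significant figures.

With h = a·x + b·y + c and A as origin, the differences give:
  95·a + 10·b = -0.8
  125·a + (-30)·b = -1.1
Eliminate b (×(-30) and ×10, subtract): -4100·a = 35.00 → a = ∂h/∂x = -0.008537
Back-substitute: b = ∂h/∂y = +0.001098.
|∇h| = √(-0.008537² + 0.001098²) = 0.008607

0.0086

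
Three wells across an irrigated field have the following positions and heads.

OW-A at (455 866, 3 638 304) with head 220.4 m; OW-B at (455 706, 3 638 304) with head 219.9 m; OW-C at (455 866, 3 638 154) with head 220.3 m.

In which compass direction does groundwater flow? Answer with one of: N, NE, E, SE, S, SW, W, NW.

W

∂h/∂x = (219.9 − 220.4) / (455706 − 455866) = +0.003125
∂h/∂y = (220.3 − 220.4) / (3638154 − 3638304) = +0.0006667
Flow = −∇h = (-0.003125 east, -0.0006667 north), which points west.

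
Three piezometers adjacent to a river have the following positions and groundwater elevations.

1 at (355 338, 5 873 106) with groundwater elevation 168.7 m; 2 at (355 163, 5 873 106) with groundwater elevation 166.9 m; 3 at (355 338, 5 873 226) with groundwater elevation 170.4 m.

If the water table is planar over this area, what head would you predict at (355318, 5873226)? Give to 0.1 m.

170.2 m

∂h/∂x = (166.9 − 168.7) / (355163 − 355338) = +0.01029
∂h/∂y = (170.4 − 168.7) / (5873226 − 5873106) = +0.01417
h(355318, 5873226) = 168.7 + (+0.01029)·(-20) + (+0.01417)·(120) = 168.7 -0.206 +1.700 = 170.194 m.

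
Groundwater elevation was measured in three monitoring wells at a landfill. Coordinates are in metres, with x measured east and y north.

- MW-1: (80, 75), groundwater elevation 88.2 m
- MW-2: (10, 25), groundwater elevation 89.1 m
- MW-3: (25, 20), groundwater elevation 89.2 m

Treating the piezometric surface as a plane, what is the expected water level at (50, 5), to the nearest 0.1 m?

Three-point gradient (reference MW-1): Δ to MW-2 = (-70, -50, +0.9), Δ to MW-3 = (-55, -55, +1.0).
∂h/∂x = +0.0004545, ∂h/∂y = -0.01864 (det = 1100).
h(50, 5) = 88.2 + (+0.0004545)·(-30) + (-0.01864)·(-70) = 88.2 -0.014 +1.305 = 89.491 m.

89.5 m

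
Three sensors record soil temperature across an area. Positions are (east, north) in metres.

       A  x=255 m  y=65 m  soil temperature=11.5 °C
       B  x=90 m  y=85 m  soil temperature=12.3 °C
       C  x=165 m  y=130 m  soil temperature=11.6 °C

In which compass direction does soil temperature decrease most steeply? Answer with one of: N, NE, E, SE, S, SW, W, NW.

Differences from A: to B (Δx, Δy, Δh) = (-165, 20, +0.8); to C = (-90, 65, +0.1).
Solve a·Δx + b·Δy = ΔT: det = (-165)·65 − (-90)·20 = -8925.
∂T/∂x = [(+0.8)·65 − (+0.1)·20] / -8925 = -0.005602
∂T/∂y = [(-165)·(+0.1) − (-90)·(+0.8)] / -8925 = -0.006218
Steepest decrease is along −∇f = (+0.005602 E, +0.006218 N) → northeast.

NE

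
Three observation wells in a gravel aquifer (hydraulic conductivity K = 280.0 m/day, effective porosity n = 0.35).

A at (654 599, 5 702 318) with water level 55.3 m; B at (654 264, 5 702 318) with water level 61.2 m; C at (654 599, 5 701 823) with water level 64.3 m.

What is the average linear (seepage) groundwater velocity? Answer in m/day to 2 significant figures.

∂h/∂x = (61.2 − 55.3) / (654264 − 654599) = -0.01761
∂h/∂y = (64.3 − 55.3) / (5701823 − 5702318) = -0.01818
|∇h| = √(-0.01761² + -0.01818²) = 0.02531
Seepage velocity v = K·i/n = 280.0 × 0.02531 / 0.35 = 20.25 m/day.

20 m/day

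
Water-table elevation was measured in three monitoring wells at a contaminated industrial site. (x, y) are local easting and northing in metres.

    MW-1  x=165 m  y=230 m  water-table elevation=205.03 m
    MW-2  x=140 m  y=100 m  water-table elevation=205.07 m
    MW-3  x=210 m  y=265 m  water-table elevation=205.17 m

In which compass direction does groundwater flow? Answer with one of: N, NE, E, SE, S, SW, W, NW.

W

Differences from MW-1: to MW-2 (Δx, Δy, Δh) = (-25, -130, +0.04); to MW-3 = (45, 35, +0.14).
Solve a·Δx + b·Δy = Δh: det = (-25)·35 − 45·(-130) = 4975.
∂h/∂x = [(+0.04)·35 − (+0.14)·(-130)] / 4975 = +0.003940
∂h/∂y = [(-25)·(+0.14) − 45·(+0.04)] / 4975 = -0.001065
Flow = −∇h = (-0.003940 east, +0.001065 north), which points west.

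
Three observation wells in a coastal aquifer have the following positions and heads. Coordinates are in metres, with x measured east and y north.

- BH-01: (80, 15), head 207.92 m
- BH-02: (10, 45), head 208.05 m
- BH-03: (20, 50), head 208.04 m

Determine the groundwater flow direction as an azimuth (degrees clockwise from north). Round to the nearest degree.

Differences from BH-01: to BH-02 (Δx, Δy, Δh) = (-70, 30, +0.13); to BH-03 = (-60, 35, +0.12).
Solve a·Δx + b·Δy = Δh: det = (-70)·35 − (-60)·30 = -650.
∂h/∂x = [(+0.13)·35 − (+0.12)·30] / -650 = -0.001462
∂h/∂y = [(-70)·(+0.12) − (-60)·(+0.13)] / -650 = +0.0009231
Flow direction (−∇h) has components (+0.001462 E, -0.0009231 N).
Azimuth = atan2(E, N) = atan2(+0.001462, -0.0009231) = 122.3° ≈ 122°.

122°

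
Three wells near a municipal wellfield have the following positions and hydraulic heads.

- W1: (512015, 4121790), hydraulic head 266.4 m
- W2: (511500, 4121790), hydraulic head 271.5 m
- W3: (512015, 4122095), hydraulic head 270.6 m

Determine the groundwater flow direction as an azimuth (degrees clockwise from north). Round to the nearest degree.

144°

∂h/∂x = (271.5 − 266.4) / (511500 − 512015) = -0.009903
∂h/∂y = (270.6 − 266.4) / (4122095 − 4121790) = +0.01377
Flow direction (−∇h) has components (+0.009903 E, -0.01377 N).
Azimuth = atan2(E, N) = atan2(+0.009903, -0.01377) = 144.3° ≈ 144°.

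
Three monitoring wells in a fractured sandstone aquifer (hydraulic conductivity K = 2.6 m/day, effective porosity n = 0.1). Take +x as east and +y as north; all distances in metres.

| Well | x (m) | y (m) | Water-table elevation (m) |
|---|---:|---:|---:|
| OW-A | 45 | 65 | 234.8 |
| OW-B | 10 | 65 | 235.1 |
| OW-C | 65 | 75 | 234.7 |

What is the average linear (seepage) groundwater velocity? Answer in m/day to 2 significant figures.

With h = a·x + b·y + c and OW-A as origin, the differences give:
  (-35)·a + 0·b = +0.3
  20·a + 10·b = -0.1
Eliminate b (×10 and ×0, subtract): -350·a = 3.00 → a = ∂h/∂x = -0.008571
Back-substitute: b = ∂h/∂y = +0.007143.
|∇h| = √(-0.008571² + 0.007143²) = 0.01116
Seepage velocity v = K·i/n = 2.6 × 0.01116 / 0.1 = 0.2902 m/day.

0.29 m/day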